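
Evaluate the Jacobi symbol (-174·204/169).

1

By multiplicativity, (-174·204/169) = (-174/169)·(204/169).
First factor (-174/169):
(-174/169)
  = (164/169)    [-174 ≡ 164 mod 169]
  = (41/169)    [169 ≡ 1 mod 8 ⇒ (2/169)^2 = +1]
  = (169/41)    [QR: 41 ≡ 1 mod 4, sign kept]
  = (5/41)    [169 ≡ 5 mod 41]
  = (41/5)    [QR: 5 ≡ 1 mod 4, sign kept]
  = (1/5)    [41 ≡ 1 mod 5]
  = 1    [(1/5) = 1]
Second factor (204/169):
(204/169)
  = (35/169)    [204 ≡ 35 mod 169]
  = (169/35)    [QR: 169 ≡ 1 mod 4, sign kept]
  = (29/35)    [169 ≡ 29 mod 35]
  = (35/29)    [QR: 29 ≡ 1 mod 4, sign kept]
  = (6/29)    [35 ≡ 6 mod 29]
  = -(3/29)    [29 ≡ 5 mod 8 ⇒ (2/29) = -1]
  = -(29/3)    [QR: 29 ≡ 1 mod 4, sign kept]
  = -(2/3)    [29 ≡ 2 mod 3]
  = (1/3)    [3 ≡ 3 mod 8 ⇒ (2/3) = -1]
  = 1    [(1/3) = 1]
Product: (1)·(1) = 1.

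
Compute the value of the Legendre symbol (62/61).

Reduce the numerator: 62 ≡ 1 (mod 61), so (62/61) = (1/61).
(1/61) = 1. Collecting the sign factors: 1.

1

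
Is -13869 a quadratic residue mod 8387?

(-13869/8387)
  = (2905/8387)    [-13869 ≡ 2905 mod 8387]
  = (8387/2905)    [QR: 2905 ≡ 1 mod 4, sign kept]
  = (2577/2905)    [8387 ≡ 2577 mod 2905]
  = (2905/2577)    [QR: 2577 ≡ 1 mod 4, sign kept]
  = (328/2577)    [2905 ≡ 328 mod 2577]
  = (41/2577)    [2577 ≡ 1 mod 8 ⇒ (2/2577)^3 = +1]
  = (2577/41)    [QR: 41 ≡ 1 mod 4, sign kept]
  = (35/41)    [2577 ≡ 35 mod 41]
  = (41/35)    [QR: 41 ≡ 1 mod 4, sign kept]
  = (6/35)    [41 ≡ 6 mod 35]
  = -(3/35)    [35 ≡ 3 mod 8 ⇒ (2/35) = -1]
  = (35/3)    [QR: both ≡ 3 mod 4, sign flips]
  = (2/3)    [35 ≡ 2 mod 3]
  = -(1/3)    [3 ≡ 3 mod 8 ⇒ (2/3) = -1]
  = -1    [(1/3) = 1]
The Legendre symbol is -1, so x^2 ≡ -13869 (mod 8387) has no solution.

no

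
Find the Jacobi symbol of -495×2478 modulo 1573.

0

By multiplicativity, (-495·2478/1573) = (-495/1573)·(2478/1573).
First factor (-495/1573):
(-495/1573)
  = (1078/1573)    [-495 ≡ 1078 mod 1573]
  = -(539/1573)    [1573 ≡ 5 mod 8 ⇒ (2/1573) = -1]
  = -(1573/539)    [QR: 1573 ≡ 1 mod 4, sign kept]
  = -(495/539)    [1573 ≡ 495 mod 539]
  = (539/495)    [QR: both ≡ 3 mod 4, sign flips]
  = (44/495)    [539 ≡ 44 mod 495]
  = (11/495)    [495 ≡ 7 mod 8 ⇒ (2/495)^2 = +1]
  = -(495/11)    [QR: both ≡ 3 mod 4, sign flips]
  = -(0/11)    [495 ≡ 0 mod 11]
  = 0    [numerator 0, gcd > 1]
Second factor (2478/1573):
(2478/1573)
  = (905/1573)    [2478 ≡ 905 mod 1573]
  = (1573/905)    [QR: 905 ≡ 1 mod 4, sign kept]
  = (668/905)    [1573 ≡ 668 mod 905]
  = (167/905)    [905 ≡ 1 mod 8 ⇒ (2/905)^2 = +1]
  = (905/167)    [QR: 905 ≡ 1 mod 4, sign kept]
  = (70/167)    [905 ≡ 70 mod 167]
  = (35/167)    [167 ≡ 7 mod 8 ⇒ (2/167) = +1]
  = -(167/35)    [QR: both ≡ 3 mod 4, sign flips]
  = -(27/35)    [167 ≡ 27 mod 35]
  = (35/27)    [QR: both ≡ 3 mod 4, sign flips]
  = (8/27)    [35 ≡ 8 mod 27]
  = -(1/27)    [27 ≡ 3 mod 8 ⇒ (2/27)^3 = -1]
  = -1    [(1/27) = 1]
Product: (0)·(-1) = 0.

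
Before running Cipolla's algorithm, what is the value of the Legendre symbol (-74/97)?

-1

(-74/97)
  = (23/97)    [-74 ≡ 23 mod 97]
  = (97/23)    [QR: 97 ≡ 1 mod 4, sign kept]
  = (5/23)    [97 ≡ 5 mod 23]
  = (23/5)    [QR: 5 ≡ 1 mod 4, sign kept]
  = (3/5)    [23 ≡ 3 mod 5]
  = (5/3)    [QR: 5 ≡ 1 mod 4, sign kept]
  = (2/3)    [5 ≡ 2 mod 3]
  = -(1/3)    [3 ≡ 3 mod 8 ⇒ (2/3) = -1]
  = -1    [(1/3) = 1]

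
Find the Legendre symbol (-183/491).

(-183/491)
  = -(183/491)    [491 ≡ 3 mod 4 ⇒ (-1/491) = -1]
  = (491/183)    [QR: both ≡ 3 mod 4, sign flips]
  = (125/183)    [491 ≡ 125 mod 183]
  = (183/125)    [QR: 125 ≡ 1 mod 4, sign kept]
  = (58/125)    [183 ≡ 58 mod 125]
  = -(29/125)    [125 ≡ 5 mod 8 ⇒ (2/125) = -1]
  = -(125/29)    [QR: 29 ≡ 1 mod 4, sign kept]
  = -(9/29)    [125 ≡ 9 mod 29]
  = -(29/9)    [QR: 9 ≡ 1 mod 4, sign kept]
  = -(2/9)    [29 ≡ 2 mod 9]
  = -(1/9)    [9 ≡ 1 mod 8 ⇒ (2/9) = +1]
  = -1    [(1/9) = 1]

-1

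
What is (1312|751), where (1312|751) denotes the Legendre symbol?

-1

(1312|751)
  = (561|751)    [1312 ≡ 561 mod 751]
  = (751|561)    [QR: 561 ≡ 1 mod 4, sign kept]
  = (190|561)    [751 ≡ 190 mod 561]
  = (95|561)    [561 ≡ 1 mod 8 ⇒ (2|561) = +1]
  = (561|95)    [QR: 561 ≡ 1 mod 4, sign kept]
  = (86|95)    [561 ≡ 86 mod 95]
  = (43|95)    [95 ≡ 7 mod 8 ⇒ (2|95) = +1]
  = -(95|43)    [QR: both ≡ 3 mod 4, sign flips]
  = -(9|43)    [95 ≡ 9 mod 43]
  = -(43|9)    [QR: 9 ≡ 1 mod 4, sign kept]
  = -(7|9)    [43 ≡ 7 mod 9]
  = -(9|7)    [QR: 9 ≡ 1 mod 4, sign kept]
  = -(2|7)    [9 ≡ 2 mod 7]
  = -(1|7)    [7 ≡ 7 mod 8 ⇒ (2|7) = +1]
  = -1    [(1|7) = 1]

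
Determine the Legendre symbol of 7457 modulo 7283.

(7457/7283)
  = (174/7283)    [7457 ≡ 174 mod 7283]
  = -(87/7283)    [7283 ≡ 3 mod 8 ⇒ (2/7283) = -1]
  = (7283/87)    [QR: both ≡ 3 mod 4, sign flips]
  = (62/87)    [7283 ≡ 62 mod 87]
  = (31/87)    [87 ≡ 7 mod 8 ⇒ (2/87) = +1]
  = -(87/31)    [QR: both ≡ 3 mod 4, sign flips]
  = -(25/31)    [87 ≡ 25 mod 31]
  = -(31/25)    [QR: 25 ≡ 1 mod 4, sign kept]
  = -(6/25)    [31 ≡ 6 mod 25]
  = -(3/25)    [25 ≡ 1 mod 8 ⇒ (2/25) = +1]
  = -(25/3)    [QR: 25 ≡ 1 mod 4, sign kept]
  = -(1/3)    [25 ≡ 1 mod 3]
  = -1    [(1/3) = 1]

-1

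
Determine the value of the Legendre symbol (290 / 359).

-1

Factor out 2: 290 = 2·145. Since 359 ≡ 7 (mod 8), (2 / 359) = +1. Now have (145 / 359).
145 ≡ 1 (mod 4), so quadratic reciprocity gives (145 / 359) = (359 / 145). Reduce: 359 ≡ 69 (mod 145). Now have (69 / 145).
69 ≡ 1 (mod 4), so quadratic reciprocity gives (69 / 145) = (145 / 69). Reduce: 145 ≡ 7 (mod 69). Now have (7 / 69).
69 ≡ 1 (mod 4), so quadratic reciprocity gives (7 / 69) = (69 / 7). Reduce: 69 ≡ 6 (mod 7). Now have (6 / 7).
Factor out 2: 6 = 2·3. Since 7 ≡ 7 (mod 8), (2 / 7) = +1. Now have (3 / 7).
Both 3 ≡ 3 and 7 ≡ 3 (mod 4), so reciprocity gives (3 / 7) = -(7 / 3). Reduce: 7 ≡ 1 (mod 3). Now have -(1 / 3).
(1 / 3) = 1. Collecting the sign factors: -1.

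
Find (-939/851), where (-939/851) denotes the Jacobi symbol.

-1

Pull out -1: (-939/851) = (-1/851)·(939/851). Since 851 ≡ 3 (mod 4), (-1/851) = -1. Now have -(939/851).
Reduce the numerator: 939 ≡ 88 (mod 851), so (939/851) = (88/851).
Factor out 2: 88 = 2^3·11. Since 851 ≡ 3 (mod 8), (2/851) = -1, and (2/851)^3 = -1. Now have (11/851).
Both 11 ≡ 3 and 851 ≡ 3 (mod 4), so reciprocity gives (11/851) = -(851/11). Reduce: 851 ≡ 4 (mod 11). Now have -(4/11).
Factor out 2: 4 = 2^2. Since 11 ≡ 3 (mod 8), (2/11) = -1, and (2/11)^2 = +1. Now have -(1/11).
(1/11) = 1. Collecting the sign factors: -1.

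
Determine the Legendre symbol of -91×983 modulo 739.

1

By multiplicativity, (-91·983 / 739) = (-91 / 739)·(983 / 739).
First factor (-91 / 739):
Reduce the numerator: -91 ≡ 648 (mod 739), so (-91 / 739) = (648 / 739).
Factor out 2: 648 = 2^3·81. Since 739 ≡ 3 (mod 8), (2 / 739) = -1, and (2 / 739)^3 = -1. Now have -(81 / 739).
81 ≡ 1 (mod 4), so quadratic reciprocity gives (81 / 739) = (739 / 81). Reduce: 739 ≡ 10 (mod 81). Now have -(10 / 81).
Factor out 2: 10 = 2·5. Since 81 ≡ 1 (mod 8), (2 / 81) = +1. Now have -(5 / 81).
5 ≡ 1 (mod 4), so quadratic reciprocity gives (5 / 81) = (81 / 5). Reduce: 81 ≡ 1 (mod 5). Now have -(1 / 5).
(1 / 5) = 1. Collecting the sign factors: -1.
Second factor (983 / 739):
Reduce the numerator: 983 ≡ 244 (mod 739), so (983 / 739) = (244 / 739).
Factor out 2: 244 = 2^2·61. Since 739 ≡ 3 (mod 8), (2 / 739) = -1, and (2 / 739)^2 = +1. Now have (61 / 739).
61 ≡ 1 (mod 4), so quadratic reciprocity gives (61 / 739) = (739 / 61). Reduce: 739 ≡ 7 (mod 61). Now have (7 / 61).
61 ≡ 1 (mod 4), so quadratic reciprocity gives (7 / 61) = (61 / 7). Reduce: 61 ≡ 5 (mod 7). Now have (5 / 7).
5 ≡ 1 (mod 4), so quadratic reciprocity gives (5 / 7) = (7 / 5). Reduce: 7 ≡ 2 (mod 5). Now have (2 / 5).
Factor out 2: 2 = 2. Since 5 ≡ 5 (mod 8), (2 / 5) = -1. Now have -(1 / 5).
(1 / 5) = 1. Collecting the sign factors: -1.
Product: (-1)·(-1) = 1.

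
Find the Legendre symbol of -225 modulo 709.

1

(-225/709)
  = (484/709)    [-225 ≡ 484 mod 709]
  = (121/709)    [709 ≡ 5 mod 8 ⇒ (2/709)^2 = +1]
  = (709/121)    [QR: 121 ≡ 1 mod 4, sign kept]
  = (104/121)    [709 ≡ 104 mod 121]
  = (13/121)    [121 ≡ 1 mod 8 ⇒ (2/121)^3 = +1]
  = (121/13)    [QR: 13 ≡ 1 mod 4, sign kept]
  = (4/13)    [121 ≡ 4 mod 13]
  = (1/13)    [13 ≡ 5 mod 8 ⇒ (2/13)^2 = +1]
  = 1    [(1/13) = 1]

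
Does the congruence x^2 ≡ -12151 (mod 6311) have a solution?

yes

(-12151/6311)
  = (471/6311)    [-12151 ≡ 471 mod 6311]
  = -(6311/471)    [QR: both ≡ 3 mod 4, sign flips]
  = -(188/471)    [6311 ≡ 188 mod 471]
  = -(47/471)    [471 ≡ 7 mod 8 ⇒ (2/471)^2 = +1]
  = (471/47)    [QR: both ≡ 3 mod 4, sign flips]
  = (1/47)    [471 ≡ 1 mod 47]
  = 1    [(1/47) = 1]
The Legendre symbol is 1, so x^2 ≡ -12151 (mod 6311) has solution.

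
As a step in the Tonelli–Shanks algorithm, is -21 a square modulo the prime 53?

Reduce the numerator: -21 ≡ 32 (mod 53), so (-21/53) = (32/53).
Factor out 2: 32 = 2^5. Since 53 ≡ 5 (mod 8), (2/53) = -1, and (2/53)^5 = -1. Now have -(1/53).
(1/53) = 1. Collecting the sign factors: -1.
The Legendre symbol is -1, so x^2 ≡ -21 (mod 53) has no solution.

no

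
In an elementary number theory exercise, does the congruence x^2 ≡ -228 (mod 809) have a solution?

no

Reduce the numerator: -228 ≡ 581 (mod 809), so (-228|809) = (581|809).
581 ≡ 1 (mod 4), so quadratic reciprocity gives (581|809) = (809|581). Reduce: 809 ≡ 228 (mod 581). Now have (228|581).
Factor out 2: 228 = 2^2·57. Since 581 ≡ 5 (mod 8), (2|581) = -1, and (2|581)^2 = +1. Now have (57|581).
57 ≡ 1 (mod 4), so quadratic reciprocity gives (57|581) = (581|57). Reduce: 581 ≡ 11 (mod 57). Now have (11|57).
57 ≡ 1 (mod 4), so quadratic reciprocity gives (11|57) = (57|11). Reduce: 57 ≡ 2 (mod 11). Now have (2|11).
Factor out 2: 2 = 2. Since 11 ≡ 3 (mod 8), (2|11) = -1. Now have -(1|11).
(1|11) = 1. Collecting the sign factors: -1.
The Legendre symbol is -1, so x^2 ≡ -228 (mod 809) has no solution.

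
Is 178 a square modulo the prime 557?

Factor out 2: 178 = 2·89. Since 557 ≡ 5 (mod 8), (2|557) = -1. Now have -(89|557).
89 ≡ 1 (mod 4), so quadratic reciprocity gives (89|557) = (557|89). Reduce: 557 ≡ 23 (mod 89). Now have -(23|89).
89 ≡ 1 (mod 4), so quadratic reciprocity gives (23|89) = (89|23). Reduce: 89 ≡ 20 (mod 23). Now have -(20|23).
Factor out 2: 20 = 2^2·5. Since 23 ≡ 7 (mod 8), (2|23) = +1, and (2|23)^2 = +1. Now have -(5|23).
5 ≡ 1 (mod 4), so quadratic reciprocity gives (5|23) = (23|5). Reduce: 23 ≡ 3 (mod 5). Now have -(3|5).
5 ≡ 1 (mod 4), so quadratic reciprocity gives (3|5) = (5|3). Reduce: 5 ≡ 2 (mod 3). Now have -(2|3).
Factor out 2: 2 = 2. Since 3 ≡ 3 (mod 8), (2|3) = -1. Now have (1|3).
(1|3) = 1. Collecting the sign factors: 1.
The Legendre symbol is 1, so x^2 ≡ 178 (mod 557) has solution.

yes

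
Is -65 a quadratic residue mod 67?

no

(-65/67)
  = (2/67)    [-65 ≡ 2 mod 67]
  = -(1/67)    [67 ≡ 3 mod 8 ⇒ (2/67) = -1]
  = -1    [(1/67) = 1]
(-65/67) = -1, and 67 is prime, so -65 is not a quadratic residue mod 67.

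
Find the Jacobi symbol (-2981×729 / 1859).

0

By multiplicativity, (-2981·729 / 1859) = (-2981 / 1859)·(729 / 1859).
First factor (-2981 / 1859):
(-2981 / 1859)
  = (737 / 1859)    [-2981 ≡ 737 mod 1859]
  = (1859 / 737)    [QR: 737 ≡ 1 mod 4, sign kept]
  = (385 / 737)    [1859 ≡ 385 mod 737]
  = (737 / 385)    [QR: 385 ≡ 1 mod 4, sign kept]
  = (352 / 385)    [737 ≡ 352 mod 385]
  = (11 / 385)    [385 ≡ 1 mod 8 ⇒ (2 / 385)^5 = +1]
  = (385 / 11)    [QR: 385 ≡ 1 mod 4, sign kept]
  = (0 / 11)    [385 ≡ 0 mod 11]
  = 0    [numerator 0, gcd > 1]
Second factor (729 / 1859):
(729 / 1859)
  = (1859 / 729)    [QR: 729 ≡ 1 mod 4, sign kept]
  = (401 / 729)    [1859 ≡ 401 mod 729]
  = (729 / 401)    [QR: 401 ≡ 1 mod 4, sign kept]
  = (328 / 401)    [729 ≡ 328 mod 401]
  = (41 / 401)    [401 ≡ 1 mod 8 ⇒ (2 / 401)^3 = +1]
  = (401 / 41)    [QR: 41 ≡ 1 mod 4, sign kept]
  = (32 / 41)    [401 ≡ 32 mod 41]
  = (1 / 41)    [41 ≡ 1 mod 8 ⇒ (2 / 41)^5 = +1]
  = 1    [(1 / 41) = 1]
Product: (0)·(1) = 0.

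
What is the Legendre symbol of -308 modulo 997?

1

Reduce the numerator: -308 ≡ 689 (mod 997), so (-308/997) = (689/997).
689 ≡ 1 (mod 4), so quadratic reciprocity gives (689/997) = (997/689). Reduce: 997 ≡ 308 (mod 689). Now have (308/689).
Factor out 2: 308 = 2^2·77. Since 689 ≡ 1 (mod 8), (2/689) = +1, and (2/689)^2 = +1. Now have (77/689).
77 ≡ 1 (mod 4), so quadratic reciprocity gives (77/689) = (689/77). Reduce: 689 ≡ 73 (mod 77). Now have (73/77).
73 ≡ 1 (mod 4), so quadratic reciprocity gives (73/77) = (77/73). Reduce: 77 ≡ 4 (mod 73). Now have (4/73).
Factor out 2: 4 = 2^2. Since 73 ≡ 1 (mod 8), (2/73) = +1, and (2/73)^2 = +1. Now have (1/73).
(1/73) = 1. Collecting the sign factors: 1.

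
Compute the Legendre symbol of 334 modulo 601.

Factor out 2: 334 = 2·167. Since 601 ≡ 1 (mod 8), (2|601) = +1. Now have (167|601).
601 ≡ 1 (mod 4), so quadratic reciprocity gives (167|601) = (601|167). Reduce: 601 ≡ 100 (mod 167). Now have (100|167).
Factor out 2: 100 = 2^2·25. Since 167 ≡ 7 (mod 8), (2|167) = +1, and (2|167)^2 = +1. Now have (25|167).
25 ≡ 1 (mod 4), so quadratic reciprocity gives (25|167) = (167|25). Reduce: 167 ≡ 17 (mod 25). Now have (17|25).
17 ≡ 1 (mod 4), so quadratic reciprocity gives (17|25) = (25|17). Reduce: 25 ≡ 8 (mod 17). Now have (8|17).
Factor out 2: 8 = 2^3. Since 17 ≡ 1 (mod 8), (2|17) = +1, and (2|17)^3 = +1. Now have (1|17).
(1|17) = 1. Collecting the sign factors: 1.

1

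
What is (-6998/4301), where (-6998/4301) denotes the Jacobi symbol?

(-6998/4301)
  = (6998/4301)    [4301 ≡ 1 mod 4 ⇒ (-1/4301) = +1]
  = (2697/4301)    [6998 ≡ 2697 mod 4301]
  = (4301/2697)    [QR: 2697 ≡ 1 mod 4, sign kept]
  = (1604/2697)    [4301 ≡ 1604 mod 2697]
  = (401/2697)    [2697 ≡ 1 mod 8 ⇒ (2/2697)^2 = +1]
  = (2697/401)    [QR: 401 ≡ 1 mod 4, sign kept]
  = (291/401)    [2697 ≡ 291 mod 401]
  = (401/291)    [QR: 401 ≡ 1 mod 4, sign kept]
  = (110/291)    [401 ≡ 110 mod 291]
  = -(55/291)    [291 ≡ 3 mod 8 ⇒ (2/291) = -1]
  = (291/55)    [QR: both ≡ 3 mod 4, sign flips]
  = (16/55)    [291 ≡ 16 mod 55]
  = (1/55)    [55 ≡ 7 mod 8 ⇒ (2/55)^4 = +1]
  = 1    [(1/55) = 1]

1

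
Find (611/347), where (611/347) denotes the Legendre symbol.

Reduce the numerator: 611 ≡ 264 (mod 347), so (611/347) = (264/347).
Factor out 2: 264 = 2^3·33. Since 347 ≡ 3 (mod 8), (2/347) = -1, and (2/347)^3 = -1. Now have -(33/347).
33 ≡ 1 (mod 4), so quadratic reciprocity gives (33/347) = (347/33). Reduce: 347 ≡ 17 (mod 33). Now have -(17/33).
17 ≡ 1 (mod 4), so quadratic reciprocity gives (17/33) = (33/17). Reduce: 33 ≡ 16 (mod 17). Now have -(16/17).
Factor out 2: 16 = 2^4. Since 17 ≡ 1 (mod 8), (2/17) = +1, and (2/17)^4 = +1. Now have -(1/17).
(1/17) = 1. Collecting the sign factors: -1.

-1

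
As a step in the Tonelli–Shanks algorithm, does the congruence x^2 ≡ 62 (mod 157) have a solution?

no

(62|157)
  = -(31|157)    [157 ≡ 5 mod 8 ⇒ (2|157) = -1]
  = -(157|31)    [QR: 157 ≡ 1 mod 4, sign kept]
  = -(2|31)    [157 ≡ 2 mod 31]
  = -(1|31)    [31 ≡ 7 mod 8 ⇒ (2|31) = +1]
  = -1    [(1|31) = 1]
(62|157) = -1, and 157 is prime, so 62 is not a quadratic residue mod 157.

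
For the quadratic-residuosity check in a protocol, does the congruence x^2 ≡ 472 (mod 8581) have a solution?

(472/8581)
  = -(59/8581)    [8581 ≡ 5 mod 8 ⇒ (2/8581)^3 = -1]
  = -(8581/59)    [QR: 8581 ≡ 1 mod 4, sign kept]
  = -(26/59)    [8581 ≡ 26 mod 59]
  = (13/59)    [59 ≡ 3 mod 8 ⇒ (2/59) = -1]
  = (59/13)    [QR: 13 ≡ 1 mod 4, sign kept]
  = (7/13)    [59 ≡ 7 mod 13]
  = (13/7)    [QR: 13 ≡ 1 mod 4, sign kept]
  = (6/7)    [13 ≡ 6 mod 7]
  = (3/7)    [7 ≡ 7 mod 8 ⇒ (2/7) = +1]
  = -(7/3)    [QR: both ≡ 3 mod 4, sign flips]
  = -(1/3)    [7 ≡ 1 mod 3]
  = -1    [(1/3) = 1]
(472/8581) = -1, and 8581 is prime, so 472 is not a quadratic residue mod 8581.

no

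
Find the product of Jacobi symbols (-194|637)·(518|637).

0

By multiplicativity, (-194·518|637) = (-194|637)·(518|637).
First factor (-194|637):
Reduce the numerator: -194 ≡ 443 (mod 637), so (-194|637) = (443|637).
637 ≡ 1 (mod 4), so quadratic reciprocity gives (443|637) = (637|443). Reduce: 637 ≡ 194 (mod 443). Now have (194|443).
Factor out 2: 194 = 2·97. Since 443 ≡ 3 (mod 8), (2|443) = -1. Now have -(97|443).
97 ≡ 1 (mod 4), so quadratic reciprocity gives (97|443) = (443|97). Reduce: 443 ≡ 55 (mod 97). Now have -(55|97).
97 ≡ 1 (mod 4), so quadratic reciprocity gives (55|97) = (97|55). Reduce: 97 ≡ 42 (mod 55). Now have -(42|55).
Factor out 2: 42 = 2·21. Since 55 ≡ 7 (mod 8), (2|55) = +1. Now have -(21|55).
21 ≡ 1 (mod 4), so quadratic reciprocity gives (21|55) = (55|21). Reduce: 55 ≡ 13 (mod 21). Now have -(13|21).
13 ≡ 1 (mod 4), so quadratic reciprocity gives (13|21) = (21|13). Reduce: 21 ≡ 8 (mod 13). Now have -(8|13).
Factor out 2: 8 = 2^3. Since 13 ≡ 5 (mod 8), (2|13) = -1, and (2|13)^3 = -1. Now have (1|13).
(1|13) = 1. Collecting the sign factors: 1.
Second factor (518|637):
Factor out 2: 518 = 2·259. Since 637 ≡ 5 (mod 8), (2|637) = -1. Now have -(259|637).
637 ≡ 1 (mod 4), so quadratic reciprocity gives (259|637) = (637|259). Reduce: 637 ≡ 119 (mod 259). Now have -(119|259).
Both 119 ≡ 3 and 259 ≡ 3 (mod 4), so reciprocity gives (119|259) = -(259|119). Reduce: 259 ≡ 21 (mod 119). Now have (21|119).
21 ≡ 1 (mod 4), so quadratic reciprocity gives (21|119) = (119|21). Reduce: 119 ≡ 14 (mod 21). Now have (14|21).
Factor out 2: 14 = 2·7. Since 21 ≡ 5 (mod 8), (2|21) = -1. Now have -(7|21).
21 ≡ 1 (mod 4), so quadratic reciprocity gives (7|21) = (21|7). Reduce: 21 ≡ 0 (mod 7). Now have -(0|7).
The numerator is now 0 with denominator 7 > 1: the symbol is 0.
Product: (1)·(0) = 0.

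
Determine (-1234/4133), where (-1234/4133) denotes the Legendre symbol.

1

(-1234/4133)
  = (1234/4133)    [4133 ≡ 1 mod 4 ⇒ (-1/4133) = +1]
  = -(617/4133)    [4133 ≡ 5 mod 8 ⇒ (2/4133) = -1]
  = -(4133/617)    [QR: 617 ≡ 1 mod 4, sign kept]
  = -(431/617)    [4133 ≡ 431 mod 617]
  = -(617/431)    [QR: 617 ≡ 1 mod 4, sign kept]
  = -(186/431)    [617 ≡ 186 mod 431]
  = -(93/431)    [431 ≡ 7 mod 8 ⇒ (2/431) = +1]
  = -(431/93)    [QR: 93 ≡ 1 mod 4, sign kept]
  = -(59/93)    [431 ≡ 59 mod 93]
  = -(93/59)    [QR: 93 ≡ 1 mod 4, sign kept]
  = -(34/59)    [93 ≡ 34 mod 59]
  = (17/59)    [59 ≡ 3 mod 8 ⇒ (2/59) = -1]
  = (59/17)    [QR: 17 ≡ 1 mod 4, sign kept]
  = (8/17)    [59 ≡ 8 mod 17]
  = (1/17)    [17 ≡ 1 mod 8 ⇒ (2/17)^3 = +1]
  = 1    [(1/17) = 1]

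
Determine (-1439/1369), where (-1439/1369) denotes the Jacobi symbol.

(-1439/1369)
  = (1439/1369)    [1369 ≡ 1 mod 4 ⇒ (-1/1369) = +1]
  = (70/1369)    [1439 ≡ 70 mod 1369]
  = (35/1369)    [1369 ≡ 1 mod 8 ⇒ (2/1369) = +1]
  = (1369/35)    [QR: 1369 ≡ 1 mod 4, sign kept]
  = (4/35)    [1369 ≡ 4 mod 35]
  = (1/35)    [35 ≡ 3 mod 8 ⇒ (2/35)^2 = +1]
  = 1    [(1/35) = 1]

1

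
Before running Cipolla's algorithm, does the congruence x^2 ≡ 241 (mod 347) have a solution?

(241|347)
  = (347|241)    [QR: 241 ≡ 1 mod 4, sign kept]
  = (106|241)    [347 ≡ 106 mod 241]
  = (53|241)    [241 ≡ 1 mod 8 ⇒ (2|241) = +1]
  = (241|53)    [QR: 53 ≡ 1 mod 4, sign kept]
  = (29|53)    [241 ≡ 29 mod 53]
  = (53|29)    [QR: 29 ≡ 1 mod 4, sign kept]
  = (24|29)    [53 ≡ 24 mod 29]
  = -(3|29)    [29 ≡ 5 mod 8 ⇒ (2|29)^3 = -1]
  = -(29|3)    [QR: 29 ≡ 1 mod 4, sign kept]
  = -(2|3)    [29 ≡ 2 mod 3]
  = (1|3)    [3 ≡ 3 mod 8 ⇒ (2|3) = -1]
  = 1    [(1|3) = 1]
(241|347) = 1, and 347 is prime, so 241 is a quadratic residue mod 347.

yes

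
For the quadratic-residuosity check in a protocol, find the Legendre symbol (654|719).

-1

Factor out 2: 654 = 2·327. Since 719 ≡ 7 (mod 8), (2|719) = +1. Now have (327|719).
Both 327 ≡ 3 and 719 ≡ 3 (mod 4), so reciprocity gives (327|719) = -(719|327). Reduce: 719 ≡ 65 (mod 327). Now have -(65|327).
65 ≡ 1 (mod 4), so quadratic reciprocity gives (65|327) = (327|65). Reduce: 327 ≡ 2 (mod 65). Now have -(2|65).
Factor out 2: 2 = 2. Since 65 ≡ 1 (mod 8), (2|65) = +1. Now have -(1|65).
(1|65) = 1. Collecting the sign factors: -1.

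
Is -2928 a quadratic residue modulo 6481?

yes

Pull out -1: (-2928/6481) = (-1/6481)·(2928/6481). Since 6481 ≡ 1 (mod 4), (-1/6481) = +1. Now have (2928/6481).
Factor out 2: 2928 = 2^4·183. Since 6481 ≡ 1 (mod 8), (2/6481) = +1, and (2/6481)^4 = +1. Now have (183/6481).
6481 ≡ 1 (mod 4), so quadratic reciprocity gives (183/6481) = (6481/183). Reduce: 6481 ≡ 76 (mod 183). Now have (76/183).
Factor out 2: 76 = 2^2·19. Since 183 ≡ 7 (mod 8), (2/183) = +1, and (2/183)^2 = +1. Now have (19/183).
Both 19 ≡ 3 and 183 ≡ 3 (mod 4), so reciprocity gives (19/183) = -(183/19). Reduce: 183 ≡ 12 (mod 19). Now have -(12/19).
Factor out 2: 12 = 2^2·3. Since 19 ≡ 3 (mod 8), (2/19) = -1, and (2/19)^2 = +1. Now have -(3/19).
Both 3 ≡ 3 and 19 ≡ 3 (mod 4), so reciprocity gives (3/19) = -(19/3). Reduce: 19 ≡ 1 (mod 3). Now have (1/3).
(1/3) = 1. Collecting the sign factors: 1.
The Legendre symbol is 1, so x^2 ≡ -2928 (mod 6481) has solution.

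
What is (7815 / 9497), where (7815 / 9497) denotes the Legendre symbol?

(7815 / 9497)
  = (9497 / 7815)    [QR: 9497 ≡ 1 mod 4, sign kept]
  = (1682 / 7815)    [9497 ≡ 1682 mod 7815]
  = (841 / 7815)    [7815 ≡ 7 mod 8 ⇒ (2 / 7815) = +1]
  = (7815 / 841)    [QR: 841 ≡ 1 mod 4, sign kept]
  = (246 / 841)    [7815 ≡ 246 mod 841]
  = (123 / 841)    [841 ≡ 1 mod 8 ⇒ (2 / 841) = +1]
  = (841 / 123)    [QR: 841 ≡ 1 mod 4, sign kept]
  = (103 / 123)    [841 ≡ 103 mod 123]
  = -(123 / 103)    [QR: both ≡ 3 mod 4, sign flips]
  = -(20 / 103)    [123 ≡ 20 mod 103]
  = -(5 / 103)    [103 ≡ 7 mod 8 ⇒ (2 / 103)^2 = +1]
  = -(103 / 5)    [QR: 5 ≡ 1 mod 4, sign kept]
  = -(3 / 5)    [103 ≡ 3 mod 5]
  = -(5 / 3)    [QR: 5 ≡ 1 mod 4, sign kept]
  = -(2 / 3)    [5 ≡ 2 mod 3]
  = (1 / 3)    [3 ≡ 3 mod 8 ⇒ (2 / 3) = -1]
  = 1    [(1 / 3) = 1]

1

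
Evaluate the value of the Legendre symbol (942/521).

Reduce the numerator: 942 ≡ 421 (mod 521), so (942/521) = (421/521).
421 ≡ 1 (mod 4), so quadratic reciprocity gives (421/521) = (521/421). Reduce: 521 ≡ 100 (mod 421). Now have (100/421).
Factor out 2: 100 = 2^2·25. Since 421 ≡ 5 (mod 8), (2/421) = -1, and (2/421)^2 = +1. Now have (25/421).
25 ≡ 1 (mod 4), so quadratic reciprocity gives (25/421) = (421/25). Reduce: 421 ≡ 21 (mod 25). Now have (21/25).
21 ≡ 1 (mod 4), so quadratic reciprocity gives (21/25) = (25/21). Reduce: 25 ≡ 4 (mod 21). Now have (4/21).
Factor out 2: 4 = 2^2. Since 21 ≡ 5 (mod 8), (2/21) = -1, and (2/21)^2 = +1. Now have (1/21).
(1/21) = 1. Collecting the sign factors: 1.

1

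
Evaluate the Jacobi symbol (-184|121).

Pull out -1: (-184|121) = (-1|121)·(184|121). Since 121 ≡ 1 (mod 4), (-1|121) = +1. Now have (184|121).
Reduce the numerator: 184 ≡ 63 (mod 121), so (184|121) = (63|121).
121 ≡ 1 (mod 4), so quadratic reciprocity gives (63|121) = (121|63). Reduce: 121 ≡ 58 (mod 63). Now have (58|63).
Factor out 2: 58 = 2·29. Since 63 ≡ 7 (mod 8), (2|63) = +1. Now have (29|63).
29 ≡ 1 (mod 4), so quadratic reciprocity gives (29|63) = (63|29). Reduce: 63 ≡ 5 (mod 29). Now have (5|29).
5 ≡ 1 (mod 4), so quadratic reciprocity gives (5|29) = (29|5). Reduce: 29 ≡ 4 (mod 5). Now have (4|5).
Factor out 2: 4 = 2^2. Since 5 ≡ 5 (mod 8), (2|5) = -1, and (2|5)^2 = +1. Now have (1|5).
(1|5) = 1. Collecting the sign factors: 1.

1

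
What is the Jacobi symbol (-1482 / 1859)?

0

Reduce the numerator: -1482 ≡ 377 (mod 1859), so (-1482 / 1859) = (377 / 1859).
377 ≡ 1 (mod 4), so quadratic reciprocity gives (377 / 1859) = (1859 / 377). Reduce: 1859 ≡ 351 (mod 377). Now have (351 / 377).
377 ≡ 1 (mod 4), so quadratic reciprocity gives (351 / 377) = (377 / 351). Reduce: 377 ≡ 26 (mod 351). Now have (26 / 351).
Factor out 2: 26 = 2·13. Since 351 ≡ 7 (mod 8), (2 / 351) = +1. Now have (13 / 351).
13 ≡ 1 (mod 4), so quadratic reciprocity gives (13 / 351) = (351 / 13). Reduce: 351 ≡ 0 (mod 13). Now have (0 / 13).
The numerator is now 0 with denominator 13 > 1: the symbol is 0.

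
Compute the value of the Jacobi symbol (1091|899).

1

Reduce the numerator: 1091 ≡ 192 (mod 899), so (1091|899) = (192|899).
Factor out 2: 192 = 2^6·3. Since 899 ≡ 3 (mod 8), (2|899) = -1, and (2|899)^6 = +1. Now have (3|899).
Both 3 ≡ 3 and 899 ≡ 3 (mod 4), so reciprocity gives (3|899) = -(899|3). Reduce: 899 ≡ 2 (mod 3). Now have -(2|3).
Factor out 2: 2 = 2. Since 3 ≡ 3 (mod 8), (2|3) = -1. Now have (1|3).
(1|3) = 1. Collecting the sign factors: 1.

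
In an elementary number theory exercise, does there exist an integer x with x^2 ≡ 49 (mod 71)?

(49|71)
  = (71|49)    [QR: 49 ≡ 1 mod 4, sign kept]
  = (22|49)    [71 ≡ 22 mod 49]
  = (11|49)    [49 ≡ 1 mod 8 ⇒ (2|49) = +1]
  = (49|11)    [QR: 49 ≡ 1 mod 4, sign kept]
  = (5|11)    [49 ≡ 5 mod 11]
  = (11|5)    [QR: 5 ≡ 1 mod 4, sign kept]
  = (1|5)    [11 ≡ 1 mod 5]
  = 1    [(1|5) = 1]
The Legendre symbol is 1, so x^2 ≡ 49 (mod 71) has solution.

yes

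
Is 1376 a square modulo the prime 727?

yes

(1376/727)
  = (649/727)    [1376 ≡ 649 mod 727]
  = (727/649)    [QR: 649 ≡ 1 mod 4, sign kept]
  = (78/649)    [727 ≡ 78 mod 649]
  = (39/649)    [649 ≡ 1 mod 8 ⇒ (2/649) = +1]
  = (649/39)    [QR: 649 ≡ 1 mod 4, sign kept]
  = (25/39)    [649 ≡ 25 mod 39]
  = (39/25)    [QR: 25 ≡ 1 mod 4, sign kept]
  = (14/25)    [39 ≡ 14 mod 25]
  = (7/25)    [25 ≡ 1 mod 8 ⇒ (2/25) = +1]
  = (25/7)    [QR: 25 ≡ 1 mod 4, sign kept]
  = (4/7)    [25 ≡ 4 mod 7]
  = (1/7)    [7 ≡ 7 mod 8 ⇒ (2/7)^2 = +1]
  = 1    [(1/7) = 1]
(1376/727) = 1, and 727 is prime, so 1376 is a quadratic residue mod 727.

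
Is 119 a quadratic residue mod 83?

yes

Reduce the numerator: 119 ≡ 36 (mod 83), so (119/83) = (36/83).
Factor out 2: 36 = 2^2·9. Since 83 ≡ 3 (mod 8), (2/83) = -1, and (2/83)^2 = +1. Now have (9/83).
9 ≡ 1 (mod 4), so quadratic reciprocity gives (9/83) = (83/9). Reduce: 83 ≡ 2 (mod 9). Now have (2/9).
Factor out 2: 2 = 2. Since 9 ≡ 1 (mod 8), (2/9) = +1. Now have (1/9).
(1/9) = 1. Collecting the sign factors: 1.
The Legendre symbol is 1, so x^2 ≡ 119 (mod 83) has solution.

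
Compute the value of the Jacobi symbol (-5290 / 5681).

0

(-5290 / 5681)
  = (5290 / 5681)    [5681 ≡ 1 mod 4 ⇒ (-1 / 5681) = +1]
  = (2645 / 5681)    [5681 ≡ 1 mod 8 ⇒ (2 / 5681) = +1]
  = (5681 / 2645)    [QR: 2645 ≡ 1 mod 4, sign kept]
  = (391 / 2645)    [5681 ≡ 391 mod 2645]
  = (2645 / 391)    [QR: 2645 ≡ 1 mod 4, sign kept]
  = (299 / 391)    [2645 ≡ 299 mod 391]
  = -(391 / 299)    [QR: both ≡ 3 mod 4, sign flips]
  = -(92 / 299)    [391 ≡ 92 mod 299]
  = -(23 / 299)    [299 ≡ 3 mod 8 ⇒ (2 / 299)^2 = +1]
  = (299 / 23)    [QR: both ≡ 3 mod 4, sign flips]
  = (0 / 23)    [299 ≡ 0 mod 23]
  = 0    [numerator 0, gcd > 1]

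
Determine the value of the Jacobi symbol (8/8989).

-1

(8/8989)
  = -(1/8989)    [8989 ≡ 5 mod 8 ⇒ (2/8989)^3 = -1]
  = -1    [(1/8989) = 1]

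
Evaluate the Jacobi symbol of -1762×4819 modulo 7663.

By multiplicativity, (-1762·4819/7663) = (-1762/7663)·(4819/7663).
First factor (-1762/7663):
Reduce the numerator: -1762 ≡ 5901 (mod 7663), so (-1762/7663) = (5901/7663).
5901 ≡ 1 (mod 4), so quadratic reciprocity gives (5901/7663) = (7663/5901). Reduce: 7663 ≡ 1762 (mod 5901). Now have (1762/5901).
Factor out 2: 1762 = 2·881. Since 5901 ≡ 5 (mod 8), (2/5901) = -1. Now have -(881/5901).
881 ≡ 1 (mod 4), so quadratic reciprocity gives (881/5901) = (5901/881). Reduce: 5901 ≡ 615 (mod 881). Now have -(615/881).
881 ≡ 1 (mod 4), so quadratic reciprocity gives (615/881) = (881/615). Reduce: 881 ≡ 266 (mod 615). Now have -(266/615).
Factor out 2: 266 = 2·133. Since 615 ≡ 7 (mod 8), (2/615) = +1. Now have -(133/615).
133 ≡ 1 (mod 4), so quadratic reciprocity gives (133/615) = (615/133). Reduce: 615 ≡ 83 (mod 133). Now have -(83/133).
133 ≡ 1 (mod 4), so quadratic reciprocity gives (83/133) = (133/83). Reduce: 133 ≡ 50 (mod 83). Now have -(50/83).
Factor out 2: 50 = 2·25. Since 83 ≡ 3 (mod 8), (2/83) = -1. Now have (25/83).
25 ≡ 1 (mod 4), so quadratic reciprocity gives (25/83) = (83/25). Reduce: 83 ≡ 8 (mod 25). Now have (8/25).
Factor out 2: 8 = 2^3. Since 25 ≡ 1 (mod 8), (2/25) = +1, and (2/25)^3 = +1. Now have (1/25).
(1/25) = 1. Collecting the sign factors: 1.
Second factor (4819/7663):
Both 4819 ≡ 3 and 7663 ≡ 3 (mod 4), so reciprocity gives (4819/7663) = -(7663/4819). Reduce: 7663 ≡ 2844 (mod 4819). Now have -(2844/4819).
Factor out 2: 2844 = 2^2·711. Since 4819 ≡ 3 (mod 8), (2/4819) = -1, and (2/4819)^2 = +1. Now have -(711/4819).
Both 711 ≡ 3 and 4819 ≡ 3 (mod 4), so reciprocity gives (711/4819) = -(4819/711). Reduce: 4819 ≡ 553 (mod 711). Now have (553/711).
553 ≡ 1 (mod 4), so quadratic reciprocity gives (553/711) = (711/553). Reduce: 711 ≡ 158 (mod 553). Now have (158/553).
Factor out 2: 158 = 2·79. Since 553 ≡ 1 (mod 8), (2/553) = +1. Now have (79/553).
553 ≡ 1 (mod 4), so quadratic reciprocity gives (79/553) = (553/79). Reduce: 553 ≡ 0 (mod 79). Now have (0/79).
The numerator is now 0 with denominator 79 > 1: the symbol is 0.
Product: (1)·(0) = 0.

0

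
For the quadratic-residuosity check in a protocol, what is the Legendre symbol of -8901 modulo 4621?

Reduce the numerator: -8901 ≡ 341 (mod 4621), so (-8901|4621) = (341|4621).
341 ≡ 1 (mod 4), so quadratic reciprocity gives (341|4621) = (4621|341). Reduce: 4621 ≡ 188 (mod 341). Now have (188|341).
Factor out 2: 188 = 2^2·47. Since 341 ≡ 5 (mod 8), (2|341) = -1, and (2|341)^2 = +1. Now have (47|341).
341 ≡ 1 (mod 4), so quadratic reciprocity gives (47|341) = (341|47). Reduce: 341 ≡ 12 (mod 47). Now have (12|47).
Factor out 2: 12 = 2^2·3. Since 47 ≡ 7 (mod 8), (2|47) = +1, and (2|47)^2 = +1. Now have (3|47).
Both 3 ≡ 3 and 47 ≡ 3 (mod 4), so reciprocity gives (3|47) = -(47|3). Reduce: 47 ≡ 2 (mod 3). Now have -(2|3).
Factor out 2: 2 = 2. Since 3 ≡ 3 (mod 8), (2|3) = -1. Now have (1|3).
(1|3) = 1. Collecting the sign factors: 1.

1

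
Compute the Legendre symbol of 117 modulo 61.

1

Reduce the numerator: 117 ≡ 56 (mod 61), so (117/61) = (56/61).
Factor out 2: 56 = 2^3·7. Since 61 ≡ 5 (mod 8), (2/61) = -1, and (2/61)^3 = -1. Now have -(7/61).
61 ≡ 1 (mod 4), so quadratic reciprocity gives (7/61) = (61/7). Reduce: 61 ≡ 5 (mod 7). Now have -(5/7).
5 ≡ 1 (mod 4), so quadratic reciprocity gives (5/7) = (7/5). Reduce: 7 ≡ 2 (mod 5). Now have -(2/5).
Factor out 2: 2 = 2. Since 5 ≡ 5 (mod 8), (2/5) = -1. Now have (1/5).
(1/5) = 1. Collecting the sign factors: 1.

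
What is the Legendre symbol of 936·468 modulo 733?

By multiplicativity, (936·468/733) = (936/733)·(468/733).
First factor (936/733):
(936/733)
  = (203/733)    [936 ≡ 203 mod 733]
  = (733/203)    [QR: 733 ≡ 1 mod 4, sign kept]
  = (124/203)    [733 ≡ 124 mod 203]
  = (31/203)    [203 ≡ 3 mod 8 ⇒ (2/203)^2 = +1]
  = -(203/31)    [QR: both ≡ 3 mod 4, sign flips]
  = -(17/31)    [203 ≡ 17 mod 31]
  = -(31/17)    [QR: 17 ≡ 1 mod 4, sign kept]
  = -(14/17)    [31 ≡ 14 mod 17]
  = -(7/17)    [17 ≡ 1 mod 8 ⇒ (2/17) = +1]
  = -(17/7)    [QR: 17 ≡ 1 mod 4, sign kept]
  = -(3/7)    [17 ≡ 3 mod 7]
  = (7/3)    [QR: both ≡ 3 mod 4, sign flips]
  = (1/3)    [7 ≡ 1 mod 3]
  = 1    [(1/3) = 1]
Second factor (468/733):
(468/733)
  = (117/733)    [733 ≡ 5 mod 8 ⇒ (2/733)^2 = +1]
  = (733/117)    [QR: 117 ≡ 1 mod 4, sign kept]
  = (31/117)    [733 ≡ 31 mod 117]
  = (117/31)    [QR: 117 ≡ 1 mod 4, sign kept]
  = (24/31)    [117 ≡ 24 mod 31]
  = (3/31)    [31 ≡ 7 mod 8 ⇒ (2/31)^3 = +1]
  = -(31/3)    [QR: both ≡ 3 mod 4, sign flips]
  = -(1/3)    [31 ≡ 1 mod 3]
  = -1    [(1/3) = 1]
Product: (1)·(-1) = -1.

-1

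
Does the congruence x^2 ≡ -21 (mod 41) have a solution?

Reduce the numerator: -21 ≡ 20 (mod 41), so (-21/41) = (20/41).
Factor out 2: 20 = 2^2·5. Since 41 ≡ 1 (mod 8), (2/41) = +1, and (2/41)^2 = +1. Now have (5/41).
5 ≡ 1 (mod 4), so quadratic reciprocity gives (5/41) = (41/5). Reduce: 41 ≡ 1 (mod 5). Now have (1/5).
(1/5) = 1. Collecting the sign factors: 1.
(-21/41) = 1, and 41 is prime, so -21 is a quadratic residue mod 41.

yes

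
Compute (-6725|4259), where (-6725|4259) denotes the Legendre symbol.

-1

Reduce the numerator: -6725 ≡ 1793 (mod 4259), so (-6725|4259) = (1793|4259).
1793 ≡ 1 (mod 4), so quadratic reciprocity gives (1793|4259) = (4259|1793). Reduce: 4259 ≡ 673 (mod 1793). Now have (673|1793).
673 ≡ 1 (mod 4), so quadratic reciprocity gives (673|1793) = (1793|673). Reduce: 1793 ≡ 447 (mod 673). Now have (447|673).
673 ≡ 1 (mod 4), so quadratic reciprocity gives (447|673) = (673|447). Reduce: 673 ≡ 226 (mod 447). Now have (226|447).
Factor out 2: 226 = 2·113. Since 447 ≡ 7 (mod 8), (2|447) = +1. Now have (113|447).
113 ≡ 1 (mod 4), so quadratic reciprocity gives (113|447) = (447|113). Reduce: 447 ≡ 108 (mod 113). Now have (108|113).
Factor out 2: 108 = 2^2·27. Since 113 ≡ 1 (mod 8), (2|113) = +1, and (2|113)^2 = +1. Now have (27|113).
113 ≡ 1 (mod 4), so quadratic reciprocity gives (27|113) = (113|27). Reduce: 113 ≡ 5 (mod 27). Now have (5|27).
5 ≡ 1 (mod 4), so quadratic reciprocity gives (5|27) = (27|5). Reduce: 27 ≡ 2 (mod 5). Now have (2|5).
Factor out 2: 2 = 2. Since 5 ≡ 5 (mod 8), (2|5) = -1. Now have -(1|5).
(1|5) = 1. Collecting the sign factors: -1.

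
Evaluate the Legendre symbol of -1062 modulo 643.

Reduce the numerator: -1062 ≡ 224 (mod 643), so (-1062 / 643) = (224 / 643).
Factor out 2: 224 = 2^5·7. Since 643 ≡ 3 (mod 8), (2 / 643) = -1, and (2 / 643)^5 = -1. Now have -(7 / 643).
Both 7 ≡ 3 and 643 ≡ 3 (mod 4), so reciprocity gives (7 / 643) = -(643 / 7). Reduce: 643 ≡ 6 (mod 7). Now have (6 / 7).
Factor out 2: 6 = 2·3. Since 7 ≡ 7 (mod 8), (2 / 7) = +1. Now have (3 / 7).
Both 3 ≡ 3 and 7 ≡ 3 (mod 4), so reciprocity gives (3 / 7) = -(7 / 3). Reduce: 7 ≡ 1 (mod 3). Now have -(1 / 3).
(1 / 3) = 1. Collecting the sign factors: -1.

-1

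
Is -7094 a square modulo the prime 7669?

Reduce the numerator: -7094 ≡ 575 (mod 7669), so (-7094|7669) = (575|7669).
7669 ≡ 1 (mod 4), so quadratic reciprocity gives (575|7669) = (7669|575). Reduce: 7669 ≡ 194 (mod 575). Now have (194|575).
Factor out 2: 194 = 2·97. Since 575 ≡ 7 (mod 8), (2|575) = +1. Now have (97|575).
97 ≡ 1 (mod 4), so quadratic reciprocity gives (97|575) = (575|97). Reduce: 575 ≡ 90 (mod 97). Now have (90|97).
Factor out 2: 90 = 2·45. Since 97 ≡ 1 (mod 8), (2|97) = +1. Now have (45|97).
45 ≡ 1 (mod 4), so quadratic reciprocity gives (45|97) = (97|45). Reduce: 97 ≡ 7 (mod 45). Now have (7|45).
45 ≡ 1 (mod 4), so quadratic reciprocity gives (7|45) = (45|7). Reduce: 45 ≡ 3 (mod 7). Now have (3|7).
Both 3 ≡ 3 and 7 ≡ 3 (mod 4), so reciprocity gives (3|7) = -(7|3). Reduce: 7 ≡ 1 (mod 3). Now have -(1|3).
(1|3) = 1. Collecting the sign factors: -1.
The Legendre symbol is -1, so x^2 ≡ -7094 (mod 7669) has no solution.

no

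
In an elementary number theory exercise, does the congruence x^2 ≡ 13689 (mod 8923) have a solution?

Reduce the numerator: 13689 ≡ 4766 (mod 8923), so (13689|8923) = (4766|8923).
Factor out 2: 4766 = 2·2383. Since 8923 ≡ 3 (mod 8), (2|8923) = -1. Now have -(2383|8923).
Both 2383 ≡ 3 and 8923 ≡ 3 (mod 4), so reciprocity gives (2383|8923) = -(8923|2383). Reduce: 8923 ≡ 1774 (mod 2383). Now have (1774|2383).
Factor out 2: 1774 = 2·887. Since 2383 ≡ 7 (mod 8), (2|2383) = +1. Now have (887|2383).
Both 887 ≡ 3 and 2383 ≡ 3 (mod 4), so reciprocity gives (887|2383) = -(2383|887). Reduce: 2383 ≡ 609 (mod 887). Now have -(609|887).
609 ≡ 1 (mod 4), so quadratic reciprocity gives (609|887) = (887|609). Reduce: 887 ≡ 278 (mod 609). Now have -(278|609).
Factor out 2: 278 = 2·139. Since 609 ≡ 1 (mod 8), (2|609) = +1. Now have -(139|609).
609 ≡ 1 (mod 4), so quadratic reciprocity gives (139|609) = (609|139). Reduce: 609 ≡ 53 (mod 139). Now have -(53|139).
53 ≡ 1 (mod 4), so quadratic reciprocity gives (53|139) = (139|53). Reduce: 139 ≡ 33 (mod 53). Now have -(33|53).
33 ≡ 1 (mod 4), so quadratic reciprocity gives (33|53) = (53|33). Reduce: 53 ≡ 20 (mod 33). Now have -(20|33).
Factor out 2: 20 = 2^2·5. Since 33 ≡ 1 (mod 8), (2|33) = +1, and (2|33)^2 = +1. Now have -(5|33).
5 ≡ 1 (mod 4), so quadratic reciprocity gives (5|33) = (33|5). Reduce: 33 ≡ 3 (mod 5). Now have -(3|5).
5 ≡ 1 (mod 4), so quadratic reciprocity gives (3|5) = (5|3). Reduce: 5 ≡ 2 (mod 3). Now have -(2|3).
Factor out 2: 2 = 2. Since 3 ≡ 3 (mod 8), (2|3) = -1. Now have (1|3).
(1|3) = 1. Collecting the sign factors: 1.
(13689|8923) = 1, and 8923 is prime, so 13689 is a quadratic residue mod 8923.

yes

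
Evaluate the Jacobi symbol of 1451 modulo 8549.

8549 ≡ 1 (mod 4), so quadratic reciprocity gives (1451|8549) = (8549|1451). Reduce: 8549 ≡ 1294 (mod 1451). Now have (1294|1451).
Factor out 2: 1294 = 2·647. Since 1451 ≡ 3 (mod 8), (2|1451) = -1. Now have -(647|1451).
Both 647 ≡ 3 and 1451 ≡ 3 (mod 4), so reciprocity gives (647|1451) = -(1451|647). Reduce: 1451 ≡ 157 (mod 647). Now have (157|647).
157 ≡ 1 (mod 4), so quadratic reciprocity gives (157|647) = (647|157). Reduce: 647 ≡ 19 (mod 157). Now have (19|157).
157 ≡ 1 (mod 4), so quadratic reciprocity gives (19|157) = (157|19). Reduce: 157 ≡ 5 (mod 19). Now have (5|19).
5 ≡ 1 (mod 4), so quadratic reciprocity gives (5|19) = (19|5). Reduce: 19 ≡ 4 (mod 5). Now have (4|5).
Factor out 2: 4 = 2^2. Since 5 ≡ 5 (mod 8), (2|5) = -1, and (2|5)^2 = +1. Now have (1|5).
(1|5) = 1. Collecting the sign factors: 1.

1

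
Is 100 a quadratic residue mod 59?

yes

Reduce the numerator: 100 ≡ 41 (mod 59), so (100/59) = (41/59).
41 ≡ 1 (mod 4), so quadratic reciprocity gives (41/59) = (59/41). Reduce: 59 ≡ 18 (mod 41). Now have (18/41).
Factor out 2: 18 = 2·9. Since 41 ≡ 1 (mod 8), (2/41) = +1. Now have (9/41).
9 ≡ 1 (mod 4), so quadratic reciprocity gives (9/41) = (41/9). Reduce: 41 ≡ 5 (mod 9). Now have (5/9).
5 ≡ 1 (mod 4), so quadratic reciprocity gives (5/9) = (9/5). Reduce: 9 ≡ 4 (mod 5). Now have (4/5).
Factor out 2: 4 = 2^2. Since 5 ≡ 5 (mod 8), (2/5) = -1, and (2/5)^2 = +1. Now have (1/5).
(1/5) = 1. Collecting the sign factors: 1.
(100/59) = 1, and 59 is prime, so 100 is a quadratic residue mod 59.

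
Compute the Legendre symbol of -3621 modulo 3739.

1

(-3621/3739)
  = -(3621/3739)    [3739 ≡ 3 mod 4 ⇒ (-1/3739) = -1]
  = -(3739/3621)    [QR: 3621 ≡ 1 mod 4, sign kept]
  = -(118/3621)    [3739 ≡ 118 mod 3621]
  = (59/3621)    [3621 ≡ 5 mod 8 ⇒ (2/3621) = -1]
  = (3621/59)    [QR: 3621 ≡ 1 mod 4, sign kept]
  = (22/59)    [3621 ≡ 22 mod 59]
  = -(11/59)    [59 ≡ 3 mod 8 ⇒ (2/59) = -1]
  = (59/11)    [QR: both ≡ 3 mod 4, sign flips]
  = (4/11)    [59 ≡ 4 mod 11]
  = (1/11)    [11 ≡ 3 mod 8 ⇒ (2/11)^2 = +1]
  = 1    [(1/11) = 1]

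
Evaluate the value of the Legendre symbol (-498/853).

-1

Reduce the numerator: -498 ≡ 355 (mod 853), so (-498/853) = (355/853).
853 ≡ 1 (mod 4), so quadratic reciprocity gives (355/853) = (853/355). Reduce: 853 ≡ 143 (mod 355). Now have (143/355).
Both 143 ≡ 3 and 355 ≡ 3 (mod 4), so reciprocity gives (143/355) = -(355/143). Reduce: 355 ≡ 69 (mod 143). Now have -(69/143).
69 ≡ 1 (mod 4), so quadratic reciprocity gives (69/143) = (143/69). Reduce: 143 ≡ 5 (mod 69). Now have -(5/69).
5 ≡ 1 (mod 4), so quadratic reciprocity gives (5/69) = (69/5). Reduce: 69 ≡ 4 (mod 5). Now have -(4/5).
Factor out 2: 4 = 2^2. Since 5 ≡ 5 (mod 8), (2/5) = -1, and (2/5)^2 = +1. Now have -(1/5).
(1/5) = 1. Collecting the sign factors: -1.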